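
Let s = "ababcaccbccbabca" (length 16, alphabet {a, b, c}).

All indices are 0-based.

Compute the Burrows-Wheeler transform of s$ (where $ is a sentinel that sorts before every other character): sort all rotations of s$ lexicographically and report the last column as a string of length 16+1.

rank  rotation           last
    0  $ababcaccbccbabca  a
    1  a$ababcaccbccbabc  c
    2  ababcaccbccbabca$  $
    3  abca$ababcaccbccb  b
    4  abcaccbccbabca$ab  b
    5  accbccbabca$ababc  c
    6  babca$ababcaccbcc  c
    7  babcaccbccbabca$a  a
    8  bca$ababcaccbccba  a
    9  bcaccbccbabca$aba  a
   10  bccbabca$ababcacc  c
   11  ca$ababcaccbccbab  b
   12  caccbccbabca$abab  b
   13  cbabca$ababcaccbc  c
   14  cbccbabca$ababcac  c
   15  ccbabca$ababcaccb  b
   16  ccbccbabca$ababca  a

ac$bbccaaacbbccba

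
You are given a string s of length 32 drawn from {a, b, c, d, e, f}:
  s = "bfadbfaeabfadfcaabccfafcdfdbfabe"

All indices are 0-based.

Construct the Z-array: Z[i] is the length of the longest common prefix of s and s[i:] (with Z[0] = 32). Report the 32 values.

[32, 0, 0, 0, 3, 0, 0, 0, 0, 4, 0, 0, 0, 0, 0, 0, 0, 1, 0, 0, 0, 0, 0, 0, 0, 0, 0, 3, 0, 0, 1, 0]

Z[0]=32
i=1: i≥r, start 0; Z[1]=0
i=2: i≥r, start 0; Z[2]=0
i=3: i≥r, start 0; Z[3]=0
i=4: i≥r, start 0; Z[4]=3 grow→box=[4,7)
i=5: min(r-i=2, Z[1]=0)=0; Z[5]=0
i=6: min(r-i=1, Z[2]=0)=0; Z[6]=0
i=7: i≥r, start 0; Z[7]=0
i=8: i≥r, start 0; Z[8]=0
i=9: i≥r, start 0; Z[9]=4 grow→box=[9,13)
i=10: min(r-i=3, Z[1]=0)=0; Z[10]=0
i=11: min(r-i=2, Z[2]=0)=0; Z[11]=0
i=12: min(r-i=1, Z[3]=0)=0; Z[12]=0
i=13: i≥r, start 0; Z[13]=0
i=14: i≥r, start 0; Z[14]=0
i=15: i≥r, start 0; Z[15]=0
i=16: i≥r, start 0; Z[16]=0
i=17: i≥r, start 0; Z[17]=1 grow→box=[17,18)
i=18: i≥r, start 0; Z[18]=0
i=19: i≥r, start 0; Z[19]=0
i=20: i≥r, start 0; Z[20]=0
i=21: i≥r, start 0; Z[21]=0
i=22: i≥r, start 0; Z[22]=0
i=23: i≥r, start 0; Z[23]=0
i=24: i≥r, start 0; Z[24]=0
i=25: i≥r, start 0; Z[25]=0
i=26: i≥r, start 0; Z[26]=0
i=27: i≥r, start 0; Z[27]=3 grow→box=[27,30)
i=28: min(r-i=2, Z[1]=0)=0; Z[28]=0
i=29: min(r-i=1, Z[2]=0)=0; Z[29]=0
i=30: i≥r, start 0; Z[30]=1 grow→box=[30,31)
i=31: i≥r, start 0; Z[31]=0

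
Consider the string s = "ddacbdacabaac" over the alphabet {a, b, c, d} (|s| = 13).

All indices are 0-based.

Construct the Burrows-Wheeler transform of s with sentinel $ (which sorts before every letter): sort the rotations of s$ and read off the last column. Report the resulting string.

rank  rotation        last
    0  $ddacbdacabaac  c
    1  aac$ddacbdacab  b
    2  abaac$ddacbdac  c
    3  ac$ddacbdacaba  a
    4  acabaac$ddacbd  d
    5  acbdacabaac$dd  d
    6  baac$ddacbdaca  a
    7  bdacabaac$ddac  c
    8  c$ddacbdacabaa  a
    9  cabaac$ddacbda  a
   10  cbdacabaac$dda  a
   11  dacabaac$ddacb  b
   12  dacbdacabaac$d  d
   13  ddacbdacabaac$  $

cbcaddacaaabd$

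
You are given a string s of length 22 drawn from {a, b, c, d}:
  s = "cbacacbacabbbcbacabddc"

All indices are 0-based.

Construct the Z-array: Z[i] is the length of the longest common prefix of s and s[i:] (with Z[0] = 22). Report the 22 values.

[22, 0, 0, 1, 0, 5, 0, 0, 1, 0, 0, 0, 0, 5, 0, 0, 1, 0, 0, 0, 0, 1]

Z[0]=22
i=1: outside box; Z[1]=0
i=2: outside box; Z[2]=0
i=3: outside box; Z[3]=1 extend→box=[3,4)
i=4: outside box; Z[4]=0
i=5: outside box; Z[5]=5 extend→box=[5,10)
i=6: min(r-i=4, Z[1]=0)=0; Z[6]=0
i=7: min(r-i=3, Z[2]=0)=0; Z[7]=0
i=8: min(r-i=2, Z[3]=1)=1; Z[8]=1
i=9: min(r-i=1, Z[4]=0)=0; Z[9]=0
i=10: outside box; Z[10]=0
i=11: outside box; Z[11]=0
i=12: outside box; Z[12]=0
i=13: outside box; Z[13]=5 extend→box=[13,18)
i=14: min(r-i=4, Z[1]=0)=0; Z[14]=0
i=15: min(r-i=3, Z[2]=0)=0; Z[15]=0
i=16: min(r-i=2, Z[3]=1)=1; Z[16]=1
i=17: min(r-i=1, Z[4]=0)=0; Z[17]=0
i=18: outside box; Z[18]=0
i=19: outside box; Z[19]=0
i=20: outside box; Z[20]=0
i=21: outside box; Z[21]=1 extend→box=[21,22)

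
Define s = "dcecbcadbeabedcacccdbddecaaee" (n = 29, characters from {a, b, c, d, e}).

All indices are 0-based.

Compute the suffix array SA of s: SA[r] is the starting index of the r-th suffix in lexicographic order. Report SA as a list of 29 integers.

rank | idx | suffix
   0 |  25 | aaee
   1 |  10 | abedcacccdbddecaaee
   2 |  15 | acccdbddecaaee
   3 |   6 | adbeabedcacccdbddecaaee
   4 |  26 | aee
   5 |   4 | bcadbeabedcacccdbddecaaee
   6 |  20 | bddecaaee
   7 |   8 | beabedcacccdbddecaaee
   8 |  11 | bedcacccdbddecaaee
   9 |  24 | caaee
  10 |  14 | cacccdbddecaaee
  11 |   5 | cadbeabedcacccdbddecaaee
  12 |   3 | cbcadbeabedcacccdbddecaaee
  13 |  16 | cccdbddecaaee
  14 |  17 | ccdbddecaaee
  15 |  18 | cdbddecaaee
  16 |   1 | cecbcadbeabedcacccdbddecaaee
  17 |  19 | dbddecaaee
  18 |   7 | dbeabedcacccdbddecaaee
  19 |  13 | dcacccdbddecaaee
  20 |   0 | dcecbcadbeabedcacccdbddecaaee
  21 |  21 | ddecaaee
  22 |  22 | decaaee
  23 |  28 | e
  24 |   9 | eabedcacccdbddecaaee
  25 |  23 | ecaaee
  26 |   2 | ecbcadbeabedcacccdbddecaaee
  27 |  12 | edcacccdbddecaaee
  28 |  27 | ee

[25, 10, 15, 6, 26, 4, 20, 8, 11, 24, 14, 5, 3, 16, 17, 18, 1, 19, 7, 13, 0, 21, 22, 28, 9, 23, 2, 12, 27]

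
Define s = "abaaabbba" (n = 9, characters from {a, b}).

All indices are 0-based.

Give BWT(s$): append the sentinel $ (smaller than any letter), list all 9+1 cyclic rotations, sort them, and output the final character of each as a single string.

abba$ababa

rank  rotation    last
    0  $abaaabbba  a
    1  a$abaaabbb  b
    2  aaabbba$ab  b
    3  aabbba$aba  a
    4  abaaabbba$  $
    5  abbba$abaa  a
    6  ba$abaaabb  b
    7  baaabbba$a  a
    8  bba$abaaab  b
    9  bbba$abaaa  a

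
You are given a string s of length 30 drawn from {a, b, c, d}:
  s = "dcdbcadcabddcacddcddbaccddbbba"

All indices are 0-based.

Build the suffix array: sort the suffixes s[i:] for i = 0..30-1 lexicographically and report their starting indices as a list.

[29, 8, 21, 13, 5, 28, 20, 27, 26, 3, 9, 7, 12, 4, 22, 1, 17, 23, 14, 19, 25, 2, 6, 11, 0, 16, 18, 24, 10, 15]

sorted suffixes:
  #0 SA[0]=29  'a'
  #1 SA[1]=8  'abddcacddcddbaccddbbba'
  #2 SA[2]=21  'accddbbba'
  #3 SA[3]=13  'acddcddbaccddbbba'
  #4 SA[4]=5  'adcabddcacddcddbaccddbbba'
  #5 SA[5]=28  'ba'
  #6 SA[6]=20  'baccddbbba'
  #7 SA[7]=27  'bba'
  #8 SA[8]=26  'bbba'
  #9 SA[9]=3  'bcadcabddcacddcddbaccddbbba'
  #10 SA[10]=9  'bddcacddcddbaccddbbba'
  #11 SA[11]=7  'cabddcacddcddbaccddbbba'
  #12 SA[12]=12  'cacddcddbaccddbbba'
  #13 SA[13]=4  'cadcabddcacddcddbaccddbbba'
  #14 SA[14]=22  'ccddbbba'
  #15 SA[15]=1  'cdbcadcabddcacddcddbaccddbbba'
  #16 SA[16]=17  'cddbaccddbbba'
  #17 SA[17]=23  'cddbbba'
  #18 SA[18]=14  'cddcddbaccddbbba'
  #19 SA[19]=19  'dbaccddbbba'
  #20 SA[20]=25  'dbbba'
  #21 SA[21]=2  'dbcadcabddcacddcddbaccddbbba'
  #22 SA[22]=6  'dcabddcacddcddbaccddbbba'
  #23 SA[23]=11  'dcacddcddbaccddbbba'
  #24 SA[24]=0  'dcdbcadcabddcacddcddbaccddbbba'
  #25 SA[25]=16  'dcddbaccddbbba'
  #26 SA[26]=18  'ddbaccddbbba'
  #27 SA[27]=24  'ddbbba'
  #28 SA[28]=10  'ddcacddcddbaccddbbba'
  #29 SA[29]=15  'ddcddbaccddbbba'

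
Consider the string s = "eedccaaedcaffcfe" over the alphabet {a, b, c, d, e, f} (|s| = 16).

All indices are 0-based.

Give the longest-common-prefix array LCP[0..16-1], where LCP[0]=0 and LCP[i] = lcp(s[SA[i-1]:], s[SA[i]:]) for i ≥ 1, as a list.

sorted suffixes:
  #0 SA[0]=5  'aaedcaffcfe'
  #1 SA[1]=6  'aedcaffcfe'
  #2 SA[2]=10  'affcfe'
  #3 SA[3]=4  'caaedcaffcfe'
  #4 SA[4]=9  'caffcfe'
  #5 SA[5]=3  'ccaaedcaffcfe'
  #6 SA[6]=13  'cfe'
  #7 SA[7]=8  'dcaffcfe'
  #8 SA[8]=2  'dccaaedcaffcfe'
  #9 SA[9]=15  'e'
  #10 SA[10]=7  'edcaffcfe'
  #11 SA[11]=1  'edccaaedcaffcfe'
  #12 SA[12]=0  'eedccaaedcaffcfe'
  #13 SA[13]=12  'fcfe'
  #14 SA[14]=14  'fe'
  #15 SA[15]=11  'ffcfe'

SA = [5, 6, 10, 4, 9, 3, 13, 8, 2, 15, 7, 1, 0, 12, 14, 11]
rank  pair      lcp
   1  s[5:],s[6:]  1  'a'
   2  s[6:],s[10:]  1  'a'
   3  s[10:],s[4:]  0  ''
   4  s[4:],s[9:]  2  'ca'
   5  s[9:],s[3:]  1  'c'
   6  s[3:],s[13:]  1  'c'
   7  s[13:],s[8:]  0  ''
   8  s[8:],s[2:]  2  'dc'
   9  s[2:],s[15:]  0  ''
  10  s[15:],s[7:]  1  'e'
  11  s[7:],s[1:]  3  'edc'
  12  s[1:],s[0:]  1  'e'
  13  s[0:],s[12:]  0  ''
  14  s[12:],s[14:]  1  'f'
  15  s[14:],s[11:]  1  'f'

[0, 1, 1, 0, 2, 1, 1, 0, 2, 0, 1, 3, 1, 0, 1, 1]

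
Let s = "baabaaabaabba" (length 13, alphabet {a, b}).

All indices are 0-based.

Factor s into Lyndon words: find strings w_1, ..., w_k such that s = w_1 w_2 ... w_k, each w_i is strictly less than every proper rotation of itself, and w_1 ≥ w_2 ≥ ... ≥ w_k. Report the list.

emit factor 1: 'b' (i=0, period=1)
emit factor 2: 'aab' (i=1, period=3)
emit factor 3: 'aaabaabb' (i=4, period=8)
emit factor 4: 'a' (i=12, period=1)

["b", "aab", "aaabaabb", "a"]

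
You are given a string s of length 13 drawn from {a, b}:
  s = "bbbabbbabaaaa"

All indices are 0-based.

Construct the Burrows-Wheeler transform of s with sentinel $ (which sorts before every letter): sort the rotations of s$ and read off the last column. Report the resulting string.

aaaabbbabbbba$

rank  rotation        last
    0  $bbbabbbabaaaa  a
    1  a$bbbabbbabaaa  a
    2  aa$bbbabbbabaa  a
    3  aaa$bbbabbbaba  a
    4  aaaa$bbbabbbab  b
    5  abaaaa$bbbabbb  b
    6  abbbabaaaa$bbb  b
    7  baaaa$bbbabbba  a
    8  babaaaa$bbbabb  b
    9  babbbabaaaa$bb  b
   10  bbabaaaa$bbbab  b
   11  bbabbbabaaaa$b  b
   12  bbbabaaaa$bbba  a
   13  bbbabbbabaaaa$  $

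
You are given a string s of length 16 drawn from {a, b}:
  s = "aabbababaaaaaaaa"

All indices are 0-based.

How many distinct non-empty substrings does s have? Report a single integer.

rank | idx | suffix
   0 |  15 | a
   1 |  14 | aa
   2 |  13 | aaa
   3 |  12 | aaaa
   4 |  11 | aaaaa
   5 |  10 | aaaaaa
   6 |   9 | aaaaaaa
   7 |   8 | aaaaaaaa
   8 |   0 | aabbababaaaaaaaa
   9 |   6 | abaaaaaaaa
  10 |   4 | ababaaaaaaaa
  11 |   1 | abbababaaaaaaaa
  12 |   7 | baaaaaaaa
  13 |   5 | babaaaaaaaa
  14 |   3 | bababaaaaaaaa
  15 |   2 | bbababaaaaaaaa

SA = [15, 14, 13, 12, 11, 10, 9, 8, 0, 6, 4, 1, 7, 5, 3, 2]
rank  pair      lcp
   1  s[15:],s[14:]  1  'a'
   2  s[14:],s[13:]  2  'aa'
   3  s[13:],s[12:]  3  'aaa'
   4  s[12:],s[11:]  4  'aaaa'
   5  s[11:],s[10:]  5  'aaaaa'
   6  s[10:],s[9:]  6  'aaaaaa'
   7  s[9:],s[8:]  7  'aaaaaaa'
   8  s[8:],s[0:]  2  'aa'
   9  s[0:],s[6:]  1  'a'
  10  s[6:],s[4:]  3  'aba'
  11  s[4:],s[1:]  2  'ab'
  12  s[1:],s[7:]  0  ''
  13  s[7:],s[5:]  2  'ba'
  14  s[5:],s[3:]  4  'baba'
  15  s[3:],s[2:]  1  'b'

n(n+1)/2 = 16·17/2 = 136
Σ LCP = 0 + 1 + 2 + 3 + 4 + 5 + 6 + 7 + 2 + 1 + 3 + 2 + 0 + 2 + 4 + 1 = 43
distinct = 136 − 43 = 93

93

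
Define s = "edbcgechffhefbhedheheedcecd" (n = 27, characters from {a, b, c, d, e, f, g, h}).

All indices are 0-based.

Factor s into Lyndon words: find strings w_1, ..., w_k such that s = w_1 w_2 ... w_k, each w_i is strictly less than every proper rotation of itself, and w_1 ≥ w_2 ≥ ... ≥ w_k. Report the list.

["e", "d", "bcgechffhefbhedheheedcecd"]

emit factor 1: 'e' (i=0, period=1)
emit factor 2: 'd' (i=1, period=1)
emit factor 3: 'bcgechffhefbhedheheedcecd' (i=2, period=25)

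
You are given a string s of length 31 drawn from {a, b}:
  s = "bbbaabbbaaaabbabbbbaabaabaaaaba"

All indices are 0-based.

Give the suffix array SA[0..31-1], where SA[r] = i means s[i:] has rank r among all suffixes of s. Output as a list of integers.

rank | idx | suffix
   0 |  30 | a
   1 |  25 | aaaaba
   2 |   8 | aaaabbabbbbaabaabaaaaba
   3 |  26 | aaaba
   4 |   9 | aaabbabbbbaabaabaaaaba
   5 |  27 | aaba
   6 |  22 | aabaaaaba
   7 |  19 | aabaabaaaaba
   8 |  10 | aabbabbbbaabaabaaaaba
   9 |   3 | aabbbaaaabbabbbbaabaabaaaaba
  10 |  28 | aba
  11 |  23 | abaaaaba
  12 |  20 | abaabaaaaba
  13 |  11 | abbabbbbaabaabaaaaba
  14 |   4 | abbbaaaabbabbbbaabaabaaaaba
  15 |  14 | abbbbaabaabaaaaba
  16 |  29 | ba
  17 |  24 | baaaaba
  18 |   7 | baaaabbabbbbaabaabaaaaba
  19 |  21 | baabaaaaba
  20 |  18 | baabaabaaaaba
  21 |   2 | baabbbaaaabbabbbbaabaabaaaaba
  22 |  13 | babbbbaabaabaaaaba
  23 |   6 | bbaaaabbabbbbaabaabaaaaba
  24 |  17 | bbaabaabaaaaba
  25 |   1 | bbaabbbaaaabbabbbbaabaabaaaaba
  26 |  12 | bbabbbbaabaabaaaaba
  27 |   5 | bbbaaaabbabbbbaabaabaaaaba
  28 |  16 | bbbaabaabaaaaba
  29 |   0 | bbbaabbbaaaabbabbbbaabaabaaaaba
  30 |  15 | bbbbaabaabaaaaba

[30, 25, 8, 26, 9, 27, 22, 19, 10, 3, 28, 23, 20, 11, 4, 14, 29, 24, 7, 21, 18, 2, 13, 6, 17, 1, 12, 5, 16, 0, 15]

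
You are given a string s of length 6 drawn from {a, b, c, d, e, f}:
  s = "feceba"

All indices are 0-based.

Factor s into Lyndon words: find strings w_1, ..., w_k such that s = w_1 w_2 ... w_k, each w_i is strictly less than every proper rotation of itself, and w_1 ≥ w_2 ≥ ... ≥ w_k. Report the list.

emit factor 1: 'f' (i=0, period=1)
emit factor 2: 'e' (i=1, period=1)
emit factor 3: 'ce' (i=2, period=2)
emit factor 4: 'b' (i=4, period=1)
emit factor 5: 'a' (i=5, period=1)

["f", "e", "ce", "b", "a"]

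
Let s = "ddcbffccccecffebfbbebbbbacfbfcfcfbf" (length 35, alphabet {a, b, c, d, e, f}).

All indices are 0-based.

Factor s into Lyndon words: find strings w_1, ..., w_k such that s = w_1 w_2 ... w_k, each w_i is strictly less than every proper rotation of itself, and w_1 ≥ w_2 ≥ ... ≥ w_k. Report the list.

["d", "d", "c", "bffccccecffe", "bf", "bbe", "b", "b", "b", "b", "acfbfcfcfbf"]

emit factor 1: 'd' (i=0, period=1)
emit factor 2: 'd' (i=1, period=1)
emit factor 3: 'c' (i=2, period=1)
emit factor 4: 'bffccccecffe' (i=3, period=12)
emit factor 5: 'bf' (i=15, period=2)
emit factor 6: 'bbe' (i=17, period=3)
emit factor 7: 'b' (i=20, period=1)
emit factor 8: 'b' (i=21, period=1)
emit factor 9: 'b' (i=22, period=1)
emit factor 10: 'b' (i=23, period=1)
emit factor 11: 'acfbfcfcfbf' (i=24, period=11)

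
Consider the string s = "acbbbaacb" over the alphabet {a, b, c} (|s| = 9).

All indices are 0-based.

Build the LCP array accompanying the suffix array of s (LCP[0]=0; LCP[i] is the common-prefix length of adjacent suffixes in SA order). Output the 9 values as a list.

rank→(start, suffix):
  0 → (5, 'aacb')
  1 → (6, 'acb')
  2 → (0, 'acbbbaacb')
  3 → (8, 'b')
  4 → (4, 'baacb')
  5 → (3, 'bbaacb')
  6 → (2, 'bbbaacb')
  7 → (7, 'cb')
  8 → (1, 'cbbbaacb')

SA = [5, 6, 0, 8, 4, 3, 2, 7, 1]
[i] adj suffixes → lcp
  [1] 5/6 → 1 ('a')
  [2] 6/0 → 3 ('acb')
  [3] 0/8 → 0 ('')
  [4] 8/4 → 1 ('b')
  [5] 4/3 → 1 ('b')
  [6] 3/2 → 2 ('bb')
  [7] 2/7 → 0 ('')
  [8] 7/1 → 2 ('cb')

[0, 1, 3, 0, 1, 1, 2, 0, 2]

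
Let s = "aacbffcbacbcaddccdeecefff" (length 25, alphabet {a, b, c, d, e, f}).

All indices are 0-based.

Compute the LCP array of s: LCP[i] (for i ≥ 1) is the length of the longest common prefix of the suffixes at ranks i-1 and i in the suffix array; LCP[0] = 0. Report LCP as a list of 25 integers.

rank | idx | suffix
   0 |   0 | aacbffcbacbcaddccdeecefff
   1 |   8 | acbcaddccdeecefff
   2 |   1 | acbffcbacbcaddccdeecefff
   3 |  12 | addccdeecefff
   4 |   7 | bacbcaddccdeecefff
   5 |  10 | bcaddccdeecefff
   6 |   3 | bffcbacbcaddccdeecefff
   7 |  11 | caddccdeecefff
   8 |   6 | cbacbcaddccdeecefff
   9 |   9 | cbcaddccdeecefff
  10 |   2 | cbffcbacbcaddccdeecefff
  11 |  15 | ccdeecefff
  12 |  16 | cdeecefff
  13 |  20 | cefff
  14 |  14 | dccdeecefff
  15 |  13 | ddccdeecefff
  16 |  17 | deecefff
  17 |  19 | ecefff
  18 |  18 | eecefff
  19 |  21 | efff
  20 |  24 | f
  21 |   5 | fcbacbcaddccdeecefff
  22 |  23 | ff
  23 |   4 | ffcbacbcaddccdeecefff
  24 |  22 | fff

SA = [0, 8, 1, 12, 7, 10, 3, 11, 6, 9, 2, 15, 16, 20, 14, 13, 17, 19, 18, 21, 24, 5, 23, 4, 22]
rank  pair      lcp
   1  s[0:],s[8:]  1  'a'
   2  s[8:],s[1:]  3  'acb'
   3  s[1:],s[12:]  1  'a'
   4  s[12:],s[7:]  0  ''
   5  s[7:],s[10:]  1  'b'
   6  s[10:],s[3:]  1  'b'
   7  s[3:],s[11:]  0  ''
   8  s[11:],s[6:]  1  'c'
   9  s[6:],s[9:]  2  'cb'
  10  s[9:],s[2:]  2  'cb'
  11  s[2:],s[15:]  1  'c'
  12  s[15:],s[16:]  1  'c'
  13  s[16:],s[20:]  1  'c'
  14  s[20:],s[14:]  0  ''
  15  s[14:],s[13:]  1  'd'
  16  s[13:],s[17:]  1  'd'
  17  s[17:],s[19:]  0  ''
  18  s[19:],s[18:]  1  'e'
  19  s[18:],s[21:]  1  'e'
  20  s[21:],s[24:]  0  ''
  21  s[24:],s[5:]  1  'f'
  22  s[5:],s[23:]  1  'f'
  23  s[23:],s[4:]  2  'ff'
  24  s[4:],s[22:]  2  'ff'

[0, 1, 3, 1, 0, 1, 1, 0, 1, 2, 2, 1, 1, 1, 0, 1, 1, 0, 1, 1, 0, 1, 1, 2, 2]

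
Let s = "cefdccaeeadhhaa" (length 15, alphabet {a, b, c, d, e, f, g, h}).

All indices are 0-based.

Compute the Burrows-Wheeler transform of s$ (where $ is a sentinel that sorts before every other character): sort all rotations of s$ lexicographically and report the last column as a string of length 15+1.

aaheccd$faeacehd

rank  rotation          last
    0  $cefdccaeeadhhaa  a
    1  a$cefdccaeeadhha  a
    2  aa$cefdccaeeadhh  h
    3  adhhaa$cefdccaee  e
    4  aeeadhhaa$cefdcc  c
    5  caeeadhhaa$cefdc  c
    6  ccaeeadhhaa$cefd  d
    7  cefdccaeeadhhaa$  $
    8  dccaeeadhhaa$cef  f
    9  dhhaa$cefdccaeea  a
   10  eadhhaa$cefdccae  e
   11  eeadhhaa$cefdcca  a
   12  efdccaeeadhhaa$c  c
   13  fdccaeeadhhaa$ce  e
   14  haa$cefdccaeeadh  h
   15  hhaa$cefdccaeead  d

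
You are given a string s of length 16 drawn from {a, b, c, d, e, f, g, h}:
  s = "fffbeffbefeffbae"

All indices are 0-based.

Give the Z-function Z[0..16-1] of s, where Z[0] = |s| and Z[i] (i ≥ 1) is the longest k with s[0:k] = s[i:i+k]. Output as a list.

[16, 2, 1, 0, 0, 2, 1, 0, 0, 1, 0, 2, 1, 0, 0, 0]

Z[0]=16
i=1: i≥r, start 0; Z[1]=2 extend→box=[1,3)
i=2: min(r-i=1, Z[1]=2)=1; Z[2]=1
i=3: i≥r, start 0; Z[3]=0
i=4: i≥r, start 0; Z[4]=0
i=5: i≥r, start 0; Z[5]=2 extend→box=[5,7)
i=6: min(r-i=1, Z[1]=2)=1; Z[6]=1
i=7: i≥r, start 0; Z[7]=0
i=8: i≥r, start 0; Z[8]=0
i=9: i≥r, start 0; Z[9]=1 extend→box=[9,10)
i=10: i≥r, start 0; Z[10]=0
i=11: i≥r, start 0; Z[11]=2 extend→box=[11,13)
i=12: min(r-i=1, Z[1]=2)=1; Z[12]=1
i=13: i≥r, start 0; Z[13]=0
i=14: i≥r, start 0; Z[14]=0
i=15: i≥r, start 0; Z[15]=0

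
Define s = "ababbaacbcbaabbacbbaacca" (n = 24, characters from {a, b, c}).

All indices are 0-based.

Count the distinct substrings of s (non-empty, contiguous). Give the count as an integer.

sorted suffixes:
  #0 SA[0]=23  'a'
  #1 SA[1]=11  'aabbacbbaacca'
  #2 SA[2]=5  'aacbcbaabbacbbaacca'
  #3 SA[3]=19  'aacca'
  #4 SA[4]=0  'ababbaacbcbaabbacbbaacca'
  #5 SA[5]=2  'abbaacbcbaabbacbbaacca'
  #6 SA[6]=12  'abbacbbaacca'
  #7 SA[7]=15  'acbbaacca'
  #8 SA[8]=6  'acbcbaabbacbbaacca'
  #9 SA[9]=20  'acca'
  #10 SA[10]=10  'baabbacbbaacca'
  #11 SA[11]=4  'baacbcbaabbacbbaacca'
  #12 SA[12]=18  'baacca'
  #13 SA[13]=1  'babbaacbcbaabbacbbaacca'
  #14 SA[14]=14  'bacbbaacca'
  #15 SA[15]=3  'bbaacbcbaabbacbbaacca'
  #16 SA[16]=17  'bbaacca'
  #17 SA[17]=13  'bbacbbaacca'
  #18 SA[18]=8  'bcbaabbacbbaacca'
  #19 SA[19]=22  'ca'
  #20 SA[20]=9  'cbaabbacbbaacca'
  #21 SA[21]=16  'cbbaacca'
  #22 SA[22]=7  'cbcbaabbacbbaacca'
  #23 SA[23]=21  'cca'

SA = [23, 11, 5, 19, 0, 2, 12, 15, 6, 20, 10, 4, 18, 1, 14, 3, 17, 13, 8, 22, 9, 16, 7, 21]
[i] adj suffixes → lcp
  [1] 23/11 → 1 ('a')
  [2] 11/5 → 2 ('aa')
  [3] 5/19 → 3 ('aac')
  [4] 19/0 → 1 ('a')
  [5] 0/2 → 2 ('ab')
  [6] 2/12 → 4 ('abba')
  [7] 12/15 → 1 ('a')
  [8] 15/6 → 3 ('acb')
  [9] 6/20 → 2 ('ac')
  [10] 20/10 → 0 ('')
  [11] 10/4 → 3 ('baa')
  [12] 4/18 → 4 ('baac')
  [13] 18/1 → 2 ('ba')
  [14] 1/14 → 2 ('ba')
  [15] 14/3 → 1 ('b')
  [16] 3/17 → 5 ('bbaac')
  [17] 17/13 → 3 ('bba')
  [18] 13/8 → 1 ('b')
  [19] 8/22 → 0 ('')
  [20] 22/9 → 1 ('c')
  [21] 9/16 → 2 ('cb')
  [22] 16/7 → 2 ('cb')
  [23] 7/21 → 1 ('c')

n(n+1)/2 = 24·25/2 = 300
Σ LCP = 0 + 1 + 2 + 3 + 1 + 2 + 4 + 1 + 3 + 2 + 0 + 3 + 4 + 2 + 2 + 1 + 5 + 3 + 1 + 0 + 1 + 2 + 2 + 1 = 46
distinct = 300 − 46 = 254

254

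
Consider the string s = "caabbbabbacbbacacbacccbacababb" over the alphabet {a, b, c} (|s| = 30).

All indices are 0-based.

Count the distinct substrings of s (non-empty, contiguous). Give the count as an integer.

402

rank | idx | suffix
   0 |   1 | aabbbabbacbbacacbacccbacababb
   1 |  25 | ababb
   2 |  27 | abb
   3 |   6 | abbacbbacacbacccbacababb
   4 |   2 | abbbabbacbbacacbacccbacababb
   5 |  23 | acababb
   6 |  13 | acacbacccbacababb
   7 |  15 | acbacccbacababb
   8 |   9 | acbbacacbacccbacababb
   9 |  18 | acccbacababb
  10 |  29 | b
  11 |  26 | babb
  12 |   5 | babbacbbacacbacccbacababb
  13 |  22 | bacababb
  14 |  12 | bacacbacccbacababb
  15 |   8 | bacbbacacbacccbacababb
  16 |  17 | bacccbacababb
  17 |  28 | bb
  18 |   4 | bbabbacbbacacbacccbacababb
  19 |  11 | bbacacbacccbacababb
  20 |   7 | bbacbbacacbacccbacababb
  21 |   3 | bbbabbacbbacacbacccbacababb
  22 |   0 | caabbbabbacbbacacbacccbacababb
  23 |  24 | cababb
  24 |  14 | cacbacccbacababb
  25 |  21 | cbacababb
  26 |  16 | cbacccbacababb
  27 |  10 | cbbacacbacccbacababb
  28 |  20 | ccbacababb
  29 |  19 | cccbacababb

SA = [1, 25, 27, 6, 2, 23, 13, 15, 9, 18, 29, 26, 5, 22, 12, 8, 17, 28, 4, 11, 7, 3, 0, 24, 14, 21, 16, 10, 20, 19]
i: (SA[i-1],SA[i]) lcp shared
  1: (1,25) 1 'a'
  2: (25,27) 2 'ab'
  3: (27,6) 3 'abb'
  4: (6,2) 3 'abb'
  5: (2,23) 1 'a'
  6: (23,13) 3 'aca'
  7: (13,15) 2 'ac'
  8: (15,9) 3 'acb'
  9: (9,18) 2 'ac'
  10: (18,29) 0 ''
  11: (29,26) 1 'b'
  12: (26,5) 4 'babb'
  13: (5,22) 2 'ba'
  14: (22,12) 4 'baca'
  15: (12,8) 3 'bac'
  16: (8,17) 3 'bac'
  17: (17,28) 1 'b'
  18: (28,4) 2 'bb'
  19: (4,11) 3 'bba'
  20: (11,7) 4 'bbac'
  21: (7,3) 2 'bb'
  22: (3,0) 0 ''
  23: (0,24) 2 'ca'
  24: (24,14) 2 'ca'
  25: (14,21) 1 'c'
  26: (21,16) 4 'cbac'
  27: (16,10) 2 'cb'
  28: (10,20) 1 'c'
  29: (20,19) 2 'cc'

n(n+1)/2 = 30·31/2 = 465
Σ LCP = 0 + 1 + 2 + 3 + 3 + 1 + 3 + 2 + 3 + 2 + 0 + 1 + 4 + 2 + 4 + 3 + 3 + 1 + 2 + 3 + 4 + 2 + 0 + 2 + 2 + 1 + 4 + 2 + 1 + 2 = 63
distinct = 465 − 63 = 402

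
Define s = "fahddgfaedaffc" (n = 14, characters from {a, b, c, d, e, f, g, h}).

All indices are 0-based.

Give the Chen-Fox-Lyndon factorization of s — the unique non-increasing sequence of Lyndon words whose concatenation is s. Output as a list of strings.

emit factor 1: 'f' (i=0, period=1)
emit factor 2: 'ahddgf' (i=1, period=6)
emit factor 3: 'aedaffc' (i=7, period=7)

["f", "ahddgf", "aedaffc"]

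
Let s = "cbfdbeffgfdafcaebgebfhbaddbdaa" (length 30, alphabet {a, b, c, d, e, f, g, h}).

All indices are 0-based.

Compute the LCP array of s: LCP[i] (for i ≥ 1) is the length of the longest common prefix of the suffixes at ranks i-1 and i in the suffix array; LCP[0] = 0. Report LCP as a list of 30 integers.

[0, 1, 1, 1, 1, 0, 1, 1, 1, 2, 1, 0, 1, 0, 2, 1, 2, 1, 0, 2, 1, 0, 1, 2, 1, 1, 1, 0, 1, 0]

rank | idx | suffix
   0 |  29 | a
   1 |  28 | aa
   2 |  23 | addbdaa
   3 |  14 | aebgebfhbaddbdaa
   4 |  11 | afcaebgebfhbaddbdaa
   5 |  22 | baddbdaa
   6 |  26 | bdaa
   7 |   4 | beffgfdafcaebgebfhbaddbdaa
   8 |   1 | bfdbeffgfdafcaebgebfhbaddbdaa
   9 |  19 | bfhbaddbdaa
  10 |  16 | bgebfhbaddbdaa
  11 |  13 | caebgebfhbaddbdaa
  12 |   0 | cbfdbeffgfdafcaebgebfhbaddbdaa
  13 |  27 | daa
  14 |  10 | dafcaebgebfhbaddbdaa
  15 |  25 | dbdaa
  16 |   3 | dbeffgfdafcaebgebfhbaddbdaa
  17 |  24 | ddbdaa
  18 |  18 | ebfhbaddbdaa
  19 |  15 | ebgebfhbaddbdaa
  20 |   5 | effgfdafcaebgebfhbaddbdaa
  21 |  12 | fcaebgebfhbaddbdaa
  22 |   9 | fdafcaebgebfhbaddbdaa
  23 |   2 | fdbeffgfdafcaebgebfhbaddbdaa
  24 |   6 | ffgfdafcaebgebfhbaddbdaa
  25 |   7 | fgfdafcaebgebfhbaddbdaa
  26 |  20 | fhbaddbdaa
  27 |  17 | gebfhbaddbdaa
  28 |   8 | gfdafcaebgebfhbaddbdaa
  29 |  21 | hbaddbdaa

SA = [29, 28, 23, 14, 11, 22, 26, 4, 1, 19, 16, 13, 0, 27, 10, 25, 3, 24, 18, 15, 5, 12, 9, 2, 6, 7, 20, 17, 8, 21]
i: (SA[i-1],SA[i]) lcp shared
  1: (29,28) 1 'a'
  2: (28,23) 1 'a'
  3: (23,14) 1 'a'
  4: (14,11) 1 'a'
  5: (11,22) 0 ''
  6: (22,26) 1 'b'
  7: (26,4) 1 'b'
  8: (4,1) 1 'b'
  9: (1,19) 2 'bf'
  10: (19,16) 1 'b'
  11: (16,13) 0 ''
  12: (13,0) 1 'c'
  13: (0,27) 0 ''
  14: (27,10) 2 'da'
  15: (10,25) 1 'd'
  16: (25,3) 2 'db'
  17: (3,24) 1 'd'
  18: (24,18) 0 ''
  19: (18,15) 2 'eb'
  20: (15,5) 1 'e'
  21: (5,12) 0 ''
  22: (12,9) 1 'f'
  23: (9,2) 2 'fd'
  24: (2,6) 1 'f'
  25: (6,7) 1 'f'
  26: (7,20) 1 'f'
  27: (20,17) 0 ''
  28: (17,8) 1 'g'
  29: (8,21) 0 ''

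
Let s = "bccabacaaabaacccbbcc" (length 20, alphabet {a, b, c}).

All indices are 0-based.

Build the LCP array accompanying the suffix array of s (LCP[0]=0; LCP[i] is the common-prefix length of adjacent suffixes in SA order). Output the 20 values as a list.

rank | idx | suffix
   0 |   7 | aaabaacccbbcc
   1 |   8 | aabaacccbbcc
   2 |  11 | aacccbbcc
   3 |   9 | abaacccbbcc
   4 |   3 | abacaaabaacccbbcc
   5 |   5 | acaaabaacccbbcc
   6 |  12 | acccbbcc
   7 |  10 | baacccbbcc
   8 |   4 | bacaaabaacccbbcc
   9 |  16 | bbcc
  10 |  17 | bcc
  11 |   0 | bccabacaaabaacccbbcc
  12 |  19 | c
  13 |   6 | caaabaacccbbcc
  14 |   2 | cabacaaabaacccbbcc
  15 |  15 | cbbcc
  16 |  18 | cc
  17 |   1 | ccabacaaabaacccbbcc
  18 |  14 | ccbbcc
  19 |  13 | cccbbcc

SA = [7, 8, 11, 9, 3, 5, 12, 10, 4, 16, 17, 0, 19, 6, 2, 15, 18, 1, 14, 13]
[i] adj suffixes → lcp
  [1] 7/8 → 2 ('aa')
  [2] 8/11 → 2 ('aa')
  [3] 11/9 → 1 ('a')
  [4] 9/3 → 3 ('aba')
  [5] 3/5 → 1 ('a')
  [6] 5/12 → 2 ('ac')
  [7] 12/10 → 0 ('')
  [8] 10/4 → 2 ('ba')
  [9] 4/16 → 1 ('b')
  [10] 16/17 → 1 ('b')
  [11] 17/0 → 3 ('bcc')
  [12] 0/19 → 0 ('')
  [13] 19/6 → 1 ('c')
  [14] 6/2 → 2 ('ca')
  [15] 2/15 → 1 ('c')
  [16] 15/18 → 1 ('c')
  [17] 18/1 → 2 ('cc')
  [18] 1/14 → 2 ('cc')
  [19] 14/13 → 2 ('cc')

[0, 2, 2, 1, 3, 1, 2, 0, 2, 1, 1, 3, 0, 1, 2, 1, 1, 2, 2, 2]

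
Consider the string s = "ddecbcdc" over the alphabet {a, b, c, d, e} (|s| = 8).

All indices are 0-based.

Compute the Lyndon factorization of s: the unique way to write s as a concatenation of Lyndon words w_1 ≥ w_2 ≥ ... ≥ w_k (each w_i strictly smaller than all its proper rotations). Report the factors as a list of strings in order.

["dde", "c", "bcdc"]

emit factor 1: 'dde' (i=0, period=3)
emit factor 2: 'c' (i=3, period=1)
emit factor 3: 'bcdc' (i=4, period=4)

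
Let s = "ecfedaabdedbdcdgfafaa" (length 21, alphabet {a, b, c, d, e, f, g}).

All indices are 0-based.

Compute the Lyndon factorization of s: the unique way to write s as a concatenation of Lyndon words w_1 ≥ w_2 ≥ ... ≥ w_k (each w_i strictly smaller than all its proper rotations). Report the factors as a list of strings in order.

["e", "cfed", "aabdedbdcdgfaf", "a", "a"]

emit factor 1: 'e' (i=0, period=1)
emit factor 2: 'cfed' (i=1, period=4)
emit factor 3: 'aabdedbdcdgfaf' (i=5, period=14)
emit factor 4: 'a' (i=19, period=1)
emit factor 5: 'a' (i=20, period=1)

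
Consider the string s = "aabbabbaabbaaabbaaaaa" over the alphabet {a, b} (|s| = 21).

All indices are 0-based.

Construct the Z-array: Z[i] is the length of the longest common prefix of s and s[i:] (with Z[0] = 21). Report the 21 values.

Z[0]=21
i=1: outside box; Z[1]=1 grow→box=[1,2)
i=2: outside box; Z[2]=0
i=3: outside box; Z[3]=0
i=4: outside box; Z[4]=1 grow→box=[4,5)
i=5: outside box; Z[5]=0
i=6: outside box; Z[6]=0
i=7: outside box; Z[7]=5 grow→box=[7,12)
i=8: min(r-i=4, Z[1]=1)=1; Z[8]=1
i=9: min(r-i=3, Z[2]=0)=0; Z[9]=0
i=10: min(r-i=2, Z[3]=0)=0; Z[10]=0
i=11: min(r-i=1, Z[4]=1)=1; Z[11]=2 grow→box=[11,13)
i=12: min(r-i=1, Z[1]=1)=1; Z[12]=5 grow→box=[12,17)
i=13: min(r-i=4, Z[1]=1)=1; Z[13]=1
i=14: min(r-i=3, Z[2]=0)=0; Z[14]=0
i=15: min(r-i=2, Z[3]=0)=0; Z[15]=0
i=16: min(r-i=1, Z[4]=1)=1; Z[16]=2 grow→box=[16,18)
i=17: min(r-i=1, Z[1]=1)=1; Z[17]=2 grow→box=[17,19)
i=18: min(r-i=1, Z[1]=1)=1; Z[18]=2 grow→box=[18,20)
i=19: min(r-i=1, Z[1]=1)=1; Z[19]=2 grow→box=[19,21)
i=20: min(r-i=1, Z[1]=1)=1; Z[20]=1

[21, 1, 0, 0, 1, 0, 0, 5, 1, 0, 0, 2, 5, 1, 0, 0, 2, 2, 2, 2, 1]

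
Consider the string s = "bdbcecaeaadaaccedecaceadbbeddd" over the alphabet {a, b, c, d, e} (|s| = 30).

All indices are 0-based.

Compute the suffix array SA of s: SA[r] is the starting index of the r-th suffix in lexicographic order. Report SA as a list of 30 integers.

rank | idx | suffix
   0 |  11 | aaccedecaceadbbeddd
   1 |   8 | aadaaccedecaceadbbeddd
   2 |  12 | accedecaceadbbeddd
   3 |  19 | aceadbbeddd
   4 |   9 | adaaccedecaceadbbeddd
   5 |  22 | adbbeddd
   6 |   6 | aeaadaaccedecaceadbbeddd
   7 |  24 | bbeddd
   8 |   2 | bcecaeaadaaccedecaceadbbeddd
   9 |   0 | bdbcecaeaadaaccedecaceadbbeddd
  10 |  25 | beddd
  11 |  18 | caceadbbeddd
  12 |   5 | caeaadaaccedecaceadbbeddd
  13 |  13 | ccedecaceadbbeddd
  14 |  20 | ceadbbeddd
  15 |   3 | cecaeaadaaccedecaceadbbeddd
  16 |  14 | cedecaceadbbeddd
  17 |  29 | d
  18 |  10 | daaccedecaceadbbeddd
  19 |  23 | dbbeddd
  20 |   1 | dbcecaeaadaaccedecaceadbbeddd
  21 |  28 | dd
  22 |  27 | ddd
  23 |  16 | decaceadbbeddd
  24 |   7 | eaadaaccedecaceadbbeddd
  25 |  21 | eadbbeddd
  26 |  17 | ecaceadbbeddd
  27 |   4 | ecaeaadaaccedecaceadbbeddd
  28 |  26 | eddd
  29 |  15 | edecaceadbbeddd

[11, 8, 12, 19, 9, 22, 6, 24, 2, 0, 25, 18, 5, 13, 20, 3, 14, 29, 10, 23, 1, 28, 27, 16, 7, 21, 17, 4, 26, 15]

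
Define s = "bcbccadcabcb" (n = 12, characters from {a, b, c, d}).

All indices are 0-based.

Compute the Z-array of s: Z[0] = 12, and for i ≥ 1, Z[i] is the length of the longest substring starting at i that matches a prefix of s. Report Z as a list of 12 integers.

[12, 0, 2, 0, 0, 0, 0, 0, 0, 3, 0, 1]

Z[0]=12
i=1: i≥r, start 0; Z[1]=0
i=2: i≥r, start 0; Z[2]=2 grow→box=[2,4)
i=3: min(r-i=1, Z[1]=0)=0; Z[3]=0
i=4: i≥r, start 0; Z[4]=0
i=5: i≥r, start 0; Z[5]=0
i=6: i≥r, start 0; Z[6]=0
i=7: i≥r, start 0; Z[7]=0
i=8: i≥r, start 0; Z[8]=0
i=9: i≥r, start 0; Z[9]=3 grow→box=[9,12)
i=10: min(r-i=2, Z[1]=0)=0; Z[10]=0
i=11: min(r-i=1, Z[2]=2)=1; Z[11]=1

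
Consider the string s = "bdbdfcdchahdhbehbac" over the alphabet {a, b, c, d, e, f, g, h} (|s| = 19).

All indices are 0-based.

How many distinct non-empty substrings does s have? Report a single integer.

sorted suffixes:
  #0 SA[0]=17  'ac'
  #1 SA[1]=9  'ahdhbehbac'
  #2 SA[2]=16  'bac'
  #3 SA[3]=0  'bdbdfcdchahdhbehbac'
  #4 SA[4]=2  'bdfcdchahdhbehbac'
  #5 SA[5]=13  'behbac'
  #6 SA[6]=18  'c'
  #7 SA[7]=5  'cdchahdhbehbac'
  #8 SA[8]=7  'chahdhbehbac'
  #9 SA[9]=1  'dbdfcdchahdhbehbac'
  #10 SA[10]=6  'dchahdhbehbac'
  #11 SA[11]=3  'dfcdchahdhbehbac'
  #12 SA[12]=11  'dhbehbac'
  #13 SA[13]=14  'ehbac'
  #14 SA[14]=4  'fcdchahdhbehbac'
  #15 SA[15]=8  'hahdhbehbac'
  #16 SA[16]=15  'hbac'
  #17 SA[17]=12  'hbehbac'
  #18 SA[18]=10  'hdhbehbac'

SA = [17, 9, 16, 0, 2, 13, 18, 5, 7, 1, 6, 3, 11, 14, 4, 8, 15, 12, 10]
[i] adj suffixes → lcp
  [1] 17/9 → 1 ('a')
  [2] 9/16 → 0 ('')
  [3] 16/0 → 1 ('b')
  [4] 0/2 → 2 ('bd')
  [5] 2/13 → 1 ('b')
  [6] 13/18 → 0 ('')
  [7] 18/5 → 1 ('c')
  [8] 5/7 → 1 ('c')
  [9] 7/1 → 0 ('')
  [10] 1/6 → 1 ('d')
  [11] 6/3 → 1 ('d')
  [12] 3/11 → 1 ('d')
  [13] 11/14 → 0 ('')
  [14] 14/4 → 0 ('')
  [15] 4/8 → 0 ('')
  [16] 8/15 → 1 ('h')
  [17] 15/12 → 2 ('hb')
  [18] 12/10 → 1 ('h')

n(n+1)/2 = 19·20/2 = 190
Σ LCP = 0 + 1 + 0 + 1 + 2 + 1 + 0 + 1 + 1 + 0 + 1 + 1 + 1 + 0 + 0 + 0 + 1 + 2 + 1 = 14
distinct = 190 − 14 = 176

176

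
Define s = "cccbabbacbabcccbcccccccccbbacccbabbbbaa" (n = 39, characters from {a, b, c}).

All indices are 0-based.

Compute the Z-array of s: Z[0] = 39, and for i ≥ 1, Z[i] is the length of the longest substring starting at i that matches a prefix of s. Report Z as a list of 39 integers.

Z[0]=39
i=1: i≥r, start 0; Z[1]=2 scan→box=[1,3)
i=2: min(r-i=1, Z[1]=2)=1; Z[2]=1
i=3: i≥r, start 0; Z[3]=0
i=4: i≥r, start 0; Z[4]=0
i=5: i≥r, start 0; Z[5]=0
i=6: i≥r, start 0; Z[6]=0
i=7: i≥r, start 0; Z[7]=0
i=8: i≥r, start 0; Z[8]=1 scan→box=[8,9)
i=9: i≥r, start 0; Z[9]=0
i=10: i≥r, start 0; Z[10]=0
i=11: i≥r, start 0; Z[11]=0
i=12: i≥r, start 0; Z[12]=4 scan→box=[12,16)
i=13: min(r-i=3, Z[1]=2)=2; Z[13]=2
i=14: min(r-i=2, Z[2]=1)=1; Z[14]=1
i=15: min(r-i=1, Z[3]=0)=0; Z[15]=0
i=16: i≥r, start 0; Z[16]=3 scan→box=[16,19)
i=17: min(r-i=2, Z[1]=2)=2; Z[17]=3 scan→box=[17,20)
i=18: min(r-i=2, Z[1]=2)=2; Z[18]=3 scan→box=[18,21)
i=19: min(r-i=2, Z[1]=2)=2; Z[19]=3 scan→box=[19,22)
i=20: min(r-i=2, Z[1]=2)=2; Z[20]=3 scan→box=[20,23)
i=21: min(r-i=2, Z[1]=2)=2; Z[21]=3 scan→box=[21,24)
i=22: min(r-i=2, Z[1]=2)=2; Z[22]=4 scan→box=[22,26)
i=23: min(r-i=3, Z[1]=2)=2; Z[23]=2
i=24: min(r-i=2, Z[2]=1)=1; Z[24]=1
i=25: min(r-i=1, Z[3]=0)=0; Z[25]=0
i=26: i≥r, start 0; Z[26]=0
i=27: i≥r, start 0; Z[27]=0
i=28: i≥r, start 0; Z[28]=7 scan→box=[28,35)
i=29: min(r-i=6, Z[1]=2)=2; Z[29]=2
i=30: min(r-i=5, Z[2]=1)=1; Z[30]=1
i=31: min(r-i=4, Z[3]=0)=0; Z[31]=0
i=32: min(r-i=3, Z[4]=0)=0; Z[32]=0
i=33: min(r-i=2, Z[5]=0)=0; Z[33]=0
i=34: min(r-i=1, Z[6]=0)=0; Z[34]=0
i=35: i≥r, start 0; Z[35]=0
i=36: i≥r, start 0; Z[36]=0
i=37: i≥r, start 0; Z[37]=0
i=38: i≥r, start 0; Z[38]=0

[39, 2, 1, 0, 0, 0, 0, 0, 1, 0, 0, 0, 4, 2, 1, 0, 3, 3, 3, 3, 3, 3, 4, 2, 1, 0, 0, 0, 7, 2, 1, 0, 0, 0, 0, 0, 0, 0, 0]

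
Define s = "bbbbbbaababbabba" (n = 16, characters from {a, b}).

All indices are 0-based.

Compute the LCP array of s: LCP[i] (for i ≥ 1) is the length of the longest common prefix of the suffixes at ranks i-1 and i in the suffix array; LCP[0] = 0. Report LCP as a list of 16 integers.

[0, 1, 1, 2, 4, 0, 2, 2, 5, 1, 3, 3, 2, 3, 4, 5]

rank | idx | suffix
   0 |  15 | a
   1 |   6 | aababbabba
   2 |   7 | ababbabba
   3 |  12 | abba
   4 |   9 | abbabba
   5 |  14 | ba
   6 |   5 | baababbabba
   7 |  11 | babba
   8 |   8 | babbabba
   9 |  13 | bba
  10 |   4 | bbaababbabba
  11 |  10 | bbabba
  12 |   3 | bbbaababbabba
  13 |   2 | bbbbaababbabba
  14 |   1 | bbbbbaababbabba
  15 |   0 | bbbbbbaababbabba

SA = [15, 6, 7, 12, 9, 14, 5, 11, 8, 13, 4, 10, 3, 2, 1, 0]
i: (SA[i-1],SA[i]) lcp shared
  1: (15,6) 1 'a'
  2: (6,7) 1 'a'
  3: (7,12) 2 'ab'
  4: (12,9) 4 'abba'
  5: (9,14) 0 ''
  6: (14,5) 2 'ba'
  7: (5,11) 2 'ba'
  8: (11,8) 5 'babba'
  9: (8,13) 1 'b'
  10: (13,4) 3 'bba'
  11: (4,10) 3 'bba'
  12: (10,3) 2 'bb'
  13: (3,2) 3 'bbb'
  14: (2,1) 4 'bbbb'
  15: (1,0) 5 'bbbbb'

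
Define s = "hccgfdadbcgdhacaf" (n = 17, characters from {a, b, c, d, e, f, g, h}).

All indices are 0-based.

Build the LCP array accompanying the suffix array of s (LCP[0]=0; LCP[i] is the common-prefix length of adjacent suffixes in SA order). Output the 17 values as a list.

[0, 1, 1, 0, 0, 1, 1, 2, 0, 1, 1, 0, 1, 0, 1, 0, 1]

sorted suffixes:
  #0 SA[0]=13  'acaf'
  #1 SA[1]=6  'adbcgdhacaf'
  #2 SA[2]=15  'af'
  #3 SA[3]=8  'bcgdhacaf'
  #4 SA[4]=14  'caf'
  #5 SA[5]=1  'ccgfdadbcgdhacaf'
  #6 SA[6]=9  'cgdhacaf'
  #7 SA[7]=2  'cgfdadbcgdhacaf'
  #8 SA[8]=5  'dadbcgdhacaf'
  #9 SA[9]=7  'dbcgdhacaf'
  #10 SA[10]=11  'dhacaf'
  #11 SA[11]=16  'f'
  #12 SA[12]=4  'fdadbcgdhacaf'
  #13 SA[13]=10  'gdhacaf'
  #14 SA[14]=3  'gfdadbcgdhacaf'
  #15 SA[15]=12  'hacaf'
  #16 SA[16]=0  'hccgfdadbcgdhacaf'

SA = [13, 6, 15, 8, 14, 1, 9, 2, 5, 7, 11, 16, 4, 10, 3, 12, 0]
rank  pair      lcp
   1  s[13:],s[6:]  1  'a'
   2  s[6:],s[15:]  1  'a'
   3  s[15:],s[8:]  0  ''
   4  s[8:],s[14:]  0  ''
   5  s[14:],s[1:]  1  'c'
   6  s[1:],s[9:]  1  'c'
   7  s[9:],s[2:]  2  'cg'
   8  s[2:],s[5:]  0  ''
   9  s[5:],s[7:]  1  'd'
  10  s[7:],s[11:]  1  'd'
  11  s[11:],s[16:]  0  ''
  12  s[16:],s[4:]  1  'f'
  13  s[4:],s[10:]  0  ''
  14  s[10:],s[3:]  1  'g'
  15  s[3:],s[12:]  0  ''
  16  s[12:],s[0:]  1  'h'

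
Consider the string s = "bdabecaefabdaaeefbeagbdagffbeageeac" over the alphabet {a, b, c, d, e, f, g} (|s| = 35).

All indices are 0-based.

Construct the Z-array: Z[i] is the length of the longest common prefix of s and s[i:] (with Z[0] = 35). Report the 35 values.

[35, 0, 0, 1, 0, 0, 0, 0, 0, 0, 3, 0, 0, 0, 0, 0, 0, 1, 0, 0, 0, 3, 0, 0, 0, 0, 0, 1, 0, 0, 0, 0, 0, 0, 0]

Z[0]=35
i=1: i≥r, start 0; Z[1]=0
i=2: i≥r, start 0; Z[2]=0
i=3: i≥r, start 0; Z[3]=1 scan→box=[3,4)
i=4: i≥r, start 0; Z[4]=0
i=5: i≥r, start 0; Z[5]=0
i=6: i≥r, start 0; Z[6]=0
i=7: i≥r, start 0; Z[7]=0
i=8: i≥r, start 0; Z[8]=0
i=9: i≥r, start 0; Z[9]=0
i=10: i≥r, start 0; Z[10]=3 scan→box=[10,13)
i=11: min(r-i=2, Z[1]=0)=0; Z[11]=0
i=12: min(r-i=1, Z[2]=0)=0; Z[12]=0
i=13: i≥r, start 0; Z[13]=0
i=14: i≥r, start 0; Z[14]=0
i=15: i≥r, start 0; Z[15]=0
i=16: i≥r, start 0; Z[16]=0
i=17: i≥r, start 0; Z[17]=1 scan→box=[17,18)
i=18: i≥r, start 0; Z[18]=0
i=19: i≥r, start 0; Z[19]=0
i=20: i≥r, start 0; Z[20]=0
i=21: i≥r, start 0; Z[21]=3 scan→box=[21,24)
i=22: min(r-i=2, Z[1]=0)=0; Z[22]=0
i=23: min(r-i=1, Z[2]=0)=0; Z[23]=0
i=24: i≥r, start 0; Z[24]=0
i=25: i≥r, start 0; Z[25]=0
i=26: i≥r, start 0; Z[26]=0
i=27: i≥r, start 0; Z[27]=1 scan→box=[27,28)
i=28: i≥r, start 0; Z[28]=0
i=29: i≥r, start 0; Z[29]=0
i=30: i≥r, start 0; Z[30]=0
i=31: i≥r, start 0; Z[31]=0
i=32: i≥r, start 0; Z[32]=0
i=33: i≥r, start 0; Z[33]=0
i=34: i≥r, start 0; Z[34]=0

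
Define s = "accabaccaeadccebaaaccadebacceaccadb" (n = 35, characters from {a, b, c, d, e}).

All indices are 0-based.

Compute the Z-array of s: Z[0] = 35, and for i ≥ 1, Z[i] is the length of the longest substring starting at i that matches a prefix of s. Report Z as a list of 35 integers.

Z[0]=35
i=1: outside box; Z[1]=0
i=2: outside box; Z[2]=0
i=3: outside box; Z[3]=1 scan→box=[3,4)
i=4: outside box; Z[4]=0
i=5: outside box; Z[5]=4 scan→box=[5,9)
i=6: min(r-i=3, Z[1]=0)=0; Z[6]=0
i=7: min(r-i=2, Z[2]=0)=0; Z[7]=0
i=8: min(r-i=1, Z[3]=1)=1; Z[8]=1
i=9: outside box; Z[9]=0
i=10: outside box; Z[10]=1 scan→box=[10,11)
i=11: outside box; Z[11]=0
i=12: outside box; Z[12]=0
i=13: outside box; Z[13]=0
i=14: outside box; Z[14]=0
i=15: outside box; Z[15]=0
i=16: outside box; Z[16]=1 scan→box=[16,17)
i=17: outside box; Z[17]=1 scan→box=[17,18)
i=18: outside box; Z[18]=4 scan→box=[18,22)
i=19: min(r-i=3, Z[1]=0)=0; Z[19]=0
i=20: min(r-i=2, Z[2]=0)=0; Z[20]=0
i=21: min(r-i=1, Z[3]=1)=1; Z[21]=1
i=22: outside box; Z[22]=0
i=23: outside box; Z[23]=0
i=24: outside box; Z[24]=0
i=25: outside box; Z[25]=3 scan→box=[25,28)
i=26: min(r-i=2, Z[1]=0)=0; Z[26]=0
i=27: min(r-i=1, Z[2]=0)=0; Z[27]=0
i=28: outside box; Z[28]=0
i=29: outside box; Z[29]=4 scan→box=[29,33)
i=30: min(r-i=3, Z[1]=0)=0; Z[30]=0
i=31: min(r-i=2, Z[2]=0)=0; Z[31]=0
i=32: min(r-i=1, Z[3]=1)=1; Z[32]=1
i=33: outside box; Z[33]=0
i=34: outside box; Z[34]=0

[35, 0, 0, 1, 0, 4, 0, 0, 1, 0, 1, 0, 0, 0, 0, 0, 1, 1, 4, 0, 0, 1, 0, 0, 0, 3, 0, 0, 0, 4, 0, 0, 1, 0, 0]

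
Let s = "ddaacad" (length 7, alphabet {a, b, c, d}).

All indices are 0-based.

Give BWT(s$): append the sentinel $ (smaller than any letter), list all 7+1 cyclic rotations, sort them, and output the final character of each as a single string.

rank  rotation  last
    0  $ddaacad  d
    1  aacad$dd  d
    2  acad$dda  a
    3  ad$ddaac  c
    4  cad$ddaa  a
    5  d$ddaaca  a
    6  daacad$d  d
    7  ddaacad$  $

ddacaad$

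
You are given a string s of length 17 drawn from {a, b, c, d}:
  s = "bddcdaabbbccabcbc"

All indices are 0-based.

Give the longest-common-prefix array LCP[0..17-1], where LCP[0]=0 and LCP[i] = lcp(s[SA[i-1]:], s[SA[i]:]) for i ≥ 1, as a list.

sorted suffixes:
  #0 SA[0]=5  'aabbbccabcbc'
  #1 SA[1]=6  'abbbccabcbc'
  #2 SA[2]=12  'abcbc'
  #3 SA[3]=7  'bbbccabcbc'
  #4 SA[4]=8  'bbccabcbc'
  #5 SA[5]=15  'bc'
  #6 SA[6]=13  'bcbc'
  #7 SA[7]=9  'bccabcbc'
  #8 SA[8]=0  'bddcdaabbbccabcbc'
  #9 SA[9]=16  'c'
  #10 SA[10]=11  'cabcbc'
  #11 SA[11]=14  'cbc'
  #12 SA[12]=10  'ccabcbc'
  #13 SA[13]=3  'cdaabbbccabcbc'
  #14 SA[14]=4  'daabbbccabcbc'
  #15 SA[15]=2  'dcdaabbbccabcbc'
  #16 SA[16]=1  'ddcdaabbbccabcbc'

SA = [5, 6, 12, 7, 8, 15, 13, 9, 0, 16, 11, 14, 10, 3, 4, 2, 1]
[i] adj suffixes → lcp
  [1] 5/6 → 1 ('a')
  [2] 6/12 → 2 ('ab')
  [3] 12/7 → 0 ('')
  [4] 7/8 → 2 ('bb')
  [5] 8/15 → 1 ('b')
  [6] 15/13 → 2 ('bc')
  [7] 13/9 → 2 ('bc')
  [8] 9/0 → 1 ('b')
  [9] 0/16 → 0 ('')
  [10] 16/11 → 1 ('c')
  [11] 11/14 → 1 ('c')
  [12] 14/10 → 1 ('c')
  [13] 10/3 → 1 ('c')
  [14] 3/4 → 0 ('')
  [15] 4/2 → 1 ('d')
  [16] 2/1 → 1 ('d')

[0, 1, 2, 0, 2, 1, 2, 2, 1, 0, 1, 1, 1, 1, 0, 1, 1]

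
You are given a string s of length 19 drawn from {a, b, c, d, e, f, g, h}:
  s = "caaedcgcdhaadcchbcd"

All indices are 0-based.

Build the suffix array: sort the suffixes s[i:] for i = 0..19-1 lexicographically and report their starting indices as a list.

rank→(start, suffix):
  0 → (10, 'aadcchbcd')
  1 → (1, 'aaedcgcdhaadcchbcd')
  2 → (11, 'adcchbcd')
  3 → (2, 'aedcgcdhaadcchbcd')
  4 → (16, 'bcd')
  5 → (0, 'caaedcgcdhaadcchbcd')
  6 → (13, 'cchbcd')
  7 → (17, 'cd')
  8 → (7, 'cdhaadcchbcd')
  9 → (5, 'cgcdhaadcchbcd')
  10 → (14, 'chbcd')
  11 → (18, 'd')
  12 → (12, 'dcchbcd')
  13 → (4, 'dcgcdhaadcchbcd')
  14 → (8, 'dhaadcchbcd')
  15 → (3, 'edcgcdhaadcchbcd')
  16 → (6, 'gcdhaadcchbcd')
  17 → (9, 'haadcchbcd')
  18 → (15, 'hbcd')

[10, 1, 11, 2, 16, 0, 13, 17, 7, 5, 14, 18, 12, 4, 8, 3, 6, 9, 15]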